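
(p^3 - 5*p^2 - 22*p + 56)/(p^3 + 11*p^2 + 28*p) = (p^2 - 9*p + 14)/(p*(p + 7))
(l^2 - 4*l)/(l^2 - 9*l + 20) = l/(l - 5)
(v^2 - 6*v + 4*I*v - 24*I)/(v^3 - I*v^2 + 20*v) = (v - 6)/(v*(v - 5*I))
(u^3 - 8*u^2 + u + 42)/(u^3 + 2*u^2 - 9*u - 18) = (u - 7)/(u + 3)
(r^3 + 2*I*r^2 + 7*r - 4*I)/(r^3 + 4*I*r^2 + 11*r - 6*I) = (r + 4*I)/(r + 6*I)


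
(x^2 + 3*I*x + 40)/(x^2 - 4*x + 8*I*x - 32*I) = (x - 5*I)/(x - 4)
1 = 1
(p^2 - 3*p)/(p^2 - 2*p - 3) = p/(p + 1)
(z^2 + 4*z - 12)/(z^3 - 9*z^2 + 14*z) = (z + 6)/(z*(z - 7))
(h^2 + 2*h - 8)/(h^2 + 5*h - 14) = (h + 4)/(h + 7)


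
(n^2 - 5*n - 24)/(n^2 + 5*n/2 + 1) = 2*(n^2 - 5*n - 24)/(2*n^2 + 5*n + 2)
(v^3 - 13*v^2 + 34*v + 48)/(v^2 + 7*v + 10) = (v^3 - 13*v^2 + 34*v + 48)/(v^2 + 7*v + 10)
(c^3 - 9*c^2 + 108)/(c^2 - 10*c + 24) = (c^2 - 3*c - 18)/(c - 4)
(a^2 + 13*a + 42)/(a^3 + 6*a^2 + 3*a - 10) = (a^2 + 13*a + 42)/(a^3 + 6*a^2 + 3*a - 10)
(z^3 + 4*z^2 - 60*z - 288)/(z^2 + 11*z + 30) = (z^2 - 2*z - 48)/(z + 5)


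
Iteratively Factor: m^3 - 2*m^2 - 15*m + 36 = (m - 3)*(m^2 + m - 12) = (m - 3)*(m + 4)*(m - 3)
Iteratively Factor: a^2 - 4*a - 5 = (a - 5)*(a + 1)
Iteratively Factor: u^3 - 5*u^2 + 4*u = (u)*(u^2 - 5*u + 4) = u*(u - 4)*(u - 1)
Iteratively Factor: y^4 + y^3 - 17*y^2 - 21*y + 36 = (y + 3)*(y^3 - 2*y^2 - 11*y + 12) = (y + 3)^2*(y^2 - 5*y + 4) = (y - 4)*(y + 3)^2*(y - 1)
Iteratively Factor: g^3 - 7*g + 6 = (g - 1)*(g^2 + g - 6) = (g - 2)*(g - 1)*(g + 3)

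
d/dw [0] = 0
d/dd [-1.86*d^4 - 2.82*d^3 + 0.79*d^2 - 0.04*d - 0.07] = -7.44*d^3 - 8.46*d^2 + 1.58*d - 0.04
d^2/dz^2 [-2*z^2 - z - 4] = -4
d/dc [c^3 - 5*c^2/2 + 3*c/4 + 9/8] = 3*c^2 - 5*c + 3/4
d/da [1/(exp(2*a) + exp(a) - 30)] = (-2*exp(a) - 1)*exp(a)/(exp(2*a) + exp(a) - 30)^2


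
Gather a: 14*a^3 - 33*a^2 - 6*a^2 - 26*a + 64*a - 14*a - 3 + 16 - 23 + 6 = 14*a^3 - 39*a^2 + 24*a - 4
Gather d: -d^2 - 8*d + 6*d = -d^2 - 2*d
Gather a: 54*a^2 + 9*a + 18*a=54*a^2 + 27*a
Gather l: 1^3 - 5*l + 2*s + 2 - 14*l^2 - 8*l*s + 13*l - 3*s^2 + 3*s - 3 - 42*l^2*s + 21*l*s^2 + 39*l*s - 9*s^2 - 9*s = l^2*(-42*s - 14) + l*(21*s^2 + 31*s + 8) - 12*s^2 - 4*s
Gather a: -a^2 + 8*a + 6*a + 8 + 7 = -a^2 + 14*a + 15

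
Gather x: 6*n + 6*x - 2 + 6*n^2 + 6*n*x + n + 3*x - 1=6*n^2 + 7*n + x*(6*n + 9) - 3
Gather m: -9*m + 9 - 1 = 8 - 9*m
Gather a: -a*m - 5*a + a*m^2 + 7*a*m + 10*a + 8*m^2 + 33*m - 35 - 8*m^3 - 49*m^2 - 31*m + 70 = a*(m^2 + 6*m + 5) - 8*m^3 - 41*m^2 + 2*m + 35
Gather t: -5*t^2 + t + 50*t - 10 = -5*t^2 + 51*t - 10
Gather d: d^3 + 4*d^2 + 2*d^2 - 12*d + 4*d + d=d^3 + 6*d^2 - 7*d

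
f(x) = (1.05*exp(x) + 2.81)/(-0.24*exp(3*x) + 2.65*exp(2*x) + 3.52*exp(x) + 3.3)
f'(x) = (1.05*exp(x) + 2.81)*(0.72*exp(3*x) - 5.3*exp(2*x) - 3.52*exp(x))/(-0.24*exp(3*x) + 2.65*exp(2*x) + 3.52*exp(x) + 3.3)^2 + 1.05*exp(x)/(-0.24*exp(3*x) + 2.65*exp(2*x) + 3.52*exp(x) + 3.3)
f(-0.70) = 0.59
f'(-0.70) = -0.22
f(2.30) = 0.21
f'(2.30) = 0.66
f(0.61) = 0.27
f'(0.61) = -0.21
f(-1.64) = 0.74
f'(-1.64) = -0.11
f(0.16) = 0.38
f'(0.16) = -0.25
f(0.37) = 0.33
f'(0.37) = -0.23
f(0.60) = 0.28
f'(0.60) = -0.21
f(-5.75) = 0.85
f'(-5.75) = -0.00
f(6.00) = 0.00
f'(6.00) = 0.00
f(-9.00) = 0.85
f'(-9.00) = 0.00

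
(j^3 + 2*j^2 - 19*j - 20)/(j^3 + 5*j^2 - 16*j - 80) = (j + 1)/(j + 4)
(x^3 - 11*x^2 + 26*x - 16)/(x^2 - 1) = (x^2 - 10*x + 16)/(x + 1)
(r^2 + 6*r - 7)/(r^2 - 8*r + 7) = (r + 7)/(r - 7)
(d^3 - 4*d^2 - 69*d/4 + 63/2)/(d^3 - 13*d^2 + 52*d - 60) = (d^2 + 2*d - 21/4)/(d^2 - 7*d + 10)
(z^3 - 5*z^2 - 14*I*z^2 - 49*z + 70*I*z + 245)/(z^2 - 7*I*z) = z - 5 - 7*I + 35*I/z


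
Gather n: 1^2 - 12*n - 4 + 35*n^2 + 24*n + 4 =35*n^2 + 12*n + 1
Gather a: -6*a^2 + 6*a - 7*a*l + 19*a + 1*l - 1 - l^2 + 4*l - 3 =-6*a^2 + a*(25 - 7*l) - l^2 + 5*l - 4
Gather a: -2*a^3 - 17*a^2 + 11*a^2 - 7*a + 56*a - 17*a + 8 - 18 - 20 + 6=-2*a^3 - 6*a^2 + 32*a - 24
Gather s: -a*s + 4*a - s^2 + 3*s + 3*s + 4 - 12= 4*a - s^2 + s*(6 - a) - 8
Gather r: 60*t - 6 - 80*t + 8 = 2 - 20*t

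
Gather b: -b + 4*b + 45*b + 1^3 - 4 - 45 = 48*b - 48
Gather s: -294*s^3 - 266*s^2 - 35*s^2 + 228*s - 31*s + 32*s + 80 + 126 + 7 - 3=-294*s^3 - 301*s^2 + 229*s + 210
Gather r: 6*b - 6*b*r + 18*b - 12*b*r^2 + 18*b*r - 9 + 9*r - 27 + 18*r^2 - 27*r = 24*b + r^2*(18 - 12*b) + r*(12*b - 18) - 36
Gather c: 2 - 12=-10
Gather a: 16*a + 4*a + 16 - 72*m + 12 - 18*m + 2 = 20*a - 90*m + 30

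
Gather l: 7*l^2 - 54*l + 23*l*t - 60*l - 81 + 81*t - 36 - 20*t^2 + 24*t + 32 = 7*l^2 + l*(23*t - 114) - 20*t^2 + 105*t - 85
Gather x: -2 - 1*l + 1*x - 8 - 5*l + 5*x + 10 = -6*l + 6*x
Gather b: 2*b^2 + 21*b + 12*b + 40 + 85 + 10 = 2*b^2 + 33*b + 135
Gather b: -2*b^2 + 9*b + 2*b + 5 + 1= -2*b^2 + 11*b + 6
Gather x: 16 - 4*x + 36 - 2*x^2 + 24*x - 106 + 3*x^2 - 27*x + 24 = x^2 - 7*x - 30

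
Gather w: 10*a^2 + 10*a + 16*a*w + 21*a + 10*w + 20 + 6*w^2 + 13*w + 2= 10*a^2 + 31*a + 6*w^2 + w*(16*a + 23) + 22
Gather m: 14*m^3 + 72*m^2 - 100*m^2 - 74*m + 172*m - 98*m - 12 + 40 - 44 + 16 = 14*m^3 - 28*m^2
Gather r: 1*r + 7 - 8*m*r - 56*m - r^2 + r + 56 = -56*m - r^2 + r*(2 - 8*m) + 63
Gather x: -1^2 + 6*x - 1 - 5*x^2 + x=-5*x^2 + 7*x - 2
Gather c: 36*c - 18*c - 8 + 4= 18*c - 4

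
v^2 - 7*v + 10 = (v - 5)*(v - 2)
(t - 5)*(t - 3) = t^2 - 8*t + 15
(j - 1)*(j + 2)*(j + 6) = j^3 + 7*j^2 + 4*j - 12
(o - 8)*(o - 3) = o^2 - 11*o + 24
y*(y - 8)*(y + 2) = y^3 - 6*y^2 - 16*y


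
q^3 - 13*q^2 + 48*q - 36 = (q - 6)^2*(q - 1)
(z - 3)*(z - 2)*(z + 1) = z^3 - 4*z^2 + z + 6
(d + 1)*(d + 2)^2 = d^3 + 5*d^2 + 8*d + 4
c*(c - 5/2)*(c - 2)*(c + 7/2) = c^4 - c^3 - 43*c^2/4 + 35*c/2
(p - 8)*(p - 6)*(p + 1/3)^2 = p^4 - 40*p^3/3 + 349*p^2/9 + 274*p/9 + 16/3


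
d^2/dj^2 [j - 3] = 0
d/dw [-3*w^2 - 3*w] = -6*w - 3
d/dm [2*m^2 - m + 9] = 4*m - 1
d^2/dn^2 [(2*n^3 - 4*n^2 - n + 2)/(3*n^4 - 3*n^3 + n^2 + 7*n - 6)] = 4*(9*n^9 - 54*n^8 + 18*n^7 - 30*n^6 + 378*n^5 - 549*n^4 + 238*n^3 - 60*n^2 + 66*n - 38)/(27*n^12 - 81*n^11 + 108*n^10 + 108*n^9 - 504*n^8 + 630*n^7 + 46*n^6 - 1068*n^5 + 1209*n^4 - 233*n^3 - 774*n^2 + 756*n - 216)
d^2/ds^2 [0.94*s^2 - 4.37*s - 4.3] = 1.88000000000000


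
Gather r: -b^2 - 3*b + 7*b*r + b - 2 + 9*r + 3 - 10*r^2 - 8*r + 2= -b^2 - 2*b - 10*r^2 + r*(7*b + 1) + 3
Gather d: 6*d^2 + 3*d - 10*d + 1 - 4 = 6*d^2 - 7*d - 3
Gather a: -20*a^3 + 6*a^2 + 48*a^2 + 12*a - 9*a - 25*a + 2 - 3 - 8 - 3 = -20*a^3 + 54*a^2 - 22*a - 12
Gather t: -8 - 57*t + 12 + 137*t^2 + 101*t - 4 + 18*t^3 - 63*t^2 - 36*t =18*t^3 + 74*t^2 + 8*t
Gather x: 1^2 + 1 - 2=0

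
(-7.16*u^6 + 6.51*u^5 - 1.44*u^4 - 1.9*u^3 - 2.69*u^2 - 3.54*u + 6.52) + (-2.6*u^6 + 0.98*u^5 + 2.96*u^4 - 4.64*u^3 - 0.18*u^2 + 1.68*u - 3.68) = -9.76*u^6 + 7.49*u^5 + 1.52*u^4 - 6.54*u^3 - 2.87*u^2 - 1.86*u + 2.84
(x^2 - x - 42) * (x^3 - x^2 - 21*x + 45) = x^5 - 2*x^4 - 62*x^3 + 108*x^2 + 837*x - 1890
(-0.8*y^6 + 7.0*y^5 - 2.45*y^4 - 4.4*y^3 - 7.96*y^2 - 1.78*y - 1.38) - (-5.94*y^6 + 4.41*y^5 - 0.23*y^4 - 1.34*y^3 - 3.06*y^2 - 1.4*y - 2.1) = 5.14*y^6 + 2.59*y^5 - 2.22*y^4 - 3.06*y^3 - 4.9*y^2 - 0.38*y + 0.72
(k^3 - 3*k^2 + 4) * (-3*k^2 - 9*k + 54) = -3*k^5 + 81*k^3 - 174*k^2 - 36*k + 216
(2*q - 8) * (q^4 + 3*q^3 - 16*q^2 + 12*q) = 2*q^5 - 2*q^4 - 56*q^3 + 152*q^2 - 96*q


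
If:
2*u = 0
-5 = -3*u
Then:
No Solution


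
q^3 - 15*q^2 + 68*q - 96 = (q - 8)*(q - 4)*(q - 3)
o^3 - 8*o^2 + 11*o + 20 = (o - 5)*(o - 4)*(o + 1)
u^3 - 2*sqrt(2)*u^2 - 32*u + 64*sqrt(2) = (u - 4*sqrt(2))*(u - 2*sqrt(2))*(u + 4*sqrt(2))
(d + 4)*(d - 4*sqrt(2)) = d^2 - 4*sqrt(2)*d + 4*d - 16*sqrt(2)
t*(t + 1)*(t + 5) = t^3 + 6*t^2 + 5*t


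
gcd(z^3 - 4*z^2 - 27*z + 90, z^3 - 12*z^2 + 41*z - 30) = z - 6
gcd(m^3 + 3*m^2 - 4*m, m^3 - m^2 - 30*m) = m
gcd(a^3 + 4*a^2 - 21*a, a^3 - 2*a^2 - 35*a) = a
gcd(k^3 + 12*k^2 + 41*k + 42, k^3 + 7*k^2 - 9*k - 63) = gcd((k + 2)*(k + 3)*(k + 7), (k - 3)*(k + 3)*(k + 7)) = k^2 + 10*k + 21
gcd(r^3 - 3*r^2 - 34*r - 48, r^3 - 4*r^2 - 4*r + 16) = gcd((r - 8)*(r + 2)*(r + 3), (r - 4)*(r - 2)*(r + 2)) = r + 2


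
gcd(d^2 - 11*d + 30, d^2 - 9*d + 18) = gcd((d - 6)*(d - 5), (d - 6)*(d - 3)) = d - 6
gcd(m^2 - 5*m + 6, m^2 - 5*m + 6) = m^2 - 5*m + 6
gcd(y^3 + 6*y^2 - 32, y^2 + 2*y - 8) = y^2 + 2*y - 8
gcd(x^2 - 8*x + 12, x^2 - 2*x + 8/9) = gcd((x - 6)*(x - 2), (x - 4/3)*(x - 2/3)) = 1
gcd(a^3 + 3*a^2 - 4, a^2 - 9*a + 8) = a - 1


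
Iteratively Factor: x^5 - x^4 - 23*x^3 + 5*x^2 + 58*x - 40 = (x + 2)*(x^4 - 3*x^3 - 17*x^2 + 39*x - 20) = (x + 2)*(x + 4)*(x^3 - 7*x^2 + 11*x - 5) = (x - 5)*(x + 2)*(x + 4)*(x^2 - 2*x + 1) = (x - 5)*(x - 1)*(x + 2)*(x + 4)*(x - 1)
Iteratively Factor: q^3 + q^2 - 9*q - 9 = (q - 3)*(q^2 + 4*q + 3) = (q - 3)*(q + 3)*(q + 1)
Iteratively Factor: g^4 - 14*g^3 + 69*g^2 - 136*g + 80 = (g - 5)*(g^3 - 9*g^2 + 24*g - 16) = (g - 5)*(g - 4)*(g^2 - 5*g + 4) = (g - 5)*(g - 4)*(g - 1)*(g - 4)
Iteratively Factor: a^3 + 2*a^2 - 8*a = (a)*(a^2 + 2*a - 8) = a*(a + 4)*(a - 2)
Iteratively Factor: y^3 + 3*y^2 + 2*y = (y)*(y^2 + 3*y + 2) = y*(y + 2)*(y + 1)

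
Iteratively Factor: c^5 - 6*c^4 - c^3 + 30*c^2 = (c + 2)*(c^4 - 8*c^3 + 15*c^2) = c*(c + 2)*(c^3 - 8*c^2 + 15*c) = c*(c - 3)*(c + 2)*(c^2 - 5*c) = c^2*(c - 3)*(c + 2)*(c - 5)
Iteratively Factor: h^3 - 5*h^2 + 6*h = (h - 3)*(h^2 - 2*h) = h*(h - 3)*(h - 2)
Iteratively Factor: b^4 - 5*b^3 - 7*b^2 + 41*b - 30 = (b - 1)*(b^3 - 4*b^2 - 11*b + 30) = (b - 1)*(b + 3)*(b^2 - 7*b + 10) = (b - 2)*(b - 1)*(b + 3)*(b - 5)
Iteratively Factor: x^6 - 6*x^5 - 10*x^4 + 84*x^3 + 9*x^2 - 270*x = (x - 3)*(x^5 - 3*x^4 - 19*x^3 + 27*x^2 + 90*x) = (x - 3)*(x + 3)*(x^4 - 6*x^3 - x^2 + 30*x) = (x - 5)*(x - 3)*(x + 3)*(x^3 - x^2 - 6*x) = x*(x - 5)*(x - 3)*(x + 3)*(x^2 - x - 6) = x*(x - 5)*(x - 3)*(x + 2)*(x + 3)*(x - 3)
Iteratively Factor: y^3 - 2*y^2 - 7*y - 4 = (y - 4)*(y^2 + 2*y + 1) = (y - 4)*(y + 1)*(y + 1)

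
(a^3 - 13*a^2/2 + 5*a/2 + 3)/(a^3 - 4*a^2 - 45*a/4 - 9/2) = 2*(a - 1)/(2*a + 3)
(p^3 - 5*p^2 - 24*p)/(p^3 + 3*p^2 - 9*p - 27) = p*(p - 8)/(p^2 - 9)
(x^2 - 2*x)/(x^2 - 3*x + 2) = x/(x - 1)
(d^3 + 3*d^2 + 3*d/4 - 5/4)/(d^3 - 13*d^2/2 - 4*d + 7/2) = (d + 5/2)/(d - 7)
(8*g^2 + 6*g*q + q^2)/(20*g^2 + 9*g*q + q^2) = (2*g + q)/(5*g + q)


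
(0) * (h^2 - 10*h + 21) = 0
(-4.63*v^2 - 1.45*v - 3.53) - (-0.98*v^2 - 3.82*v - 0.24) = -3.65*v^2 + 2.37*v - 3.29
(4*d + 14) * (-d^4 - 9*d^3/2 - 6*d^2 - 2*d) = -4*d^5 - 32*d^4 - 87*d^3 - 92*d^2 - 28*d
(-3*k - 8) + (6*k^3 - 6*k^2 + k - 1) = 6*k^3 - 6*k^2 - 2*k - 9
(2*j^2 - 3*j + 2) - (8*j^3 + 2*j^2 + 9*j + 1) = -8*j^3 - 12*j + 1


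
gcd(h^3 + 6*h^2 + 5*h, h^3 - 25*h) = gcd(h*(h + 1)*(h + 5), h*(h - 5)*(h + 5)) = h^2 + 5*h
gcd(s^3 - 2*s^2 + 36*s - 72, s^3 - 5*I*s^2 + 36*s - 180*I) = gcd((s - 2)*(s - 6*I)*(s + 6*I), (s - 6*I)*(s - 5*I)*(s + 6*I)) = s^2 + 36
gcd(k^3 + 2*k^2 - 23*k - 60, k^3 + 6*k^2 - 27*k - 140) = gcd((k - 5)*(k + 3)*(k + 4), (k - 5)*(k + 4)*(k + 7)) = k^2 - k - 20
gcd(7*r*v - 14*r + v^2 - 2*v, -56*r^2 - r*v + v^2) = 7*r + v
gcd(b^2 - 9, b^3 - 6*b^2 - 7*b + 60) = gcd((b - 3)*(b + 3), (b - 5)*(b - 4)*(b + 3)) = b + 3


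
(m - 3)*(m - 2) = m^2 - 5*m + 6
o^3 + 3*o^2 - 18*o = o*(o - 3)*(o + 6)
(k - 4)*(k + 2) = k^2 - 2*k - 8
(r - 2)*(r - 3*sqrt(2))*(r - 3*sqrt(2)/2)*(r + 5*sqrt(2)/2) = r^4 - 2*sqrt(2)*r^3 - 2*r^3 - 27*r^2/2 + 4*sqrt(2)*r^2 + 27*r + 45*sqrt(2)*r/2 - 45*sqrt(2)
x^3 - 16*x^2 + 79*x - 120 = (x - 8)*(x - 5)*(x - 3)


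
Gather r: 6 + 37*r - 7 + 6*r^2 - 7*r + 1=6*r^2 + 30*r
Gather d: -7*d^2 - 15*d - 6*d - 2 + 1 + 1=-7*d^2 - 21*d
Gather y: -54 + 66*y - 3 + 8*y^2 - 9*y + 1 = 8*y^2 + 57*y - 56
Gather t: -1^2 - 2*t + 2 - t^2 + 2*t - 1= -t^2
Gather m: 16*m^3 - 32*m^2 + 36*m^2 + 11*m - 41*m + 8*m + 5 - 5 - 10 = 16*m^3 + 4*m^2 - 22*m - 10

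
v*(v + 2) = v^2 + 2*v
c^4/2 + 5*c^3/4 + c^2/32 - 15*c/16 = c*(c/2 + 1)*(c - 3/4)*(c + 5/4)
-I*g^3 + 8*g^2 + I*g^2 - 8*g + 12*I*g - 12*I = (g + 2*I)*(g + 6*I)*(-I*g + I)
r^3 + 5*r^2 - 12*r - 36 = (r - 3)*(r + 2)*(r + 6)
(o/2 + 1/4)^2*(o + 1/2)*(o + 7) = o^4/4 + 17*o^3/8 + 45*o^2/16 + 43*o/32 + 7/32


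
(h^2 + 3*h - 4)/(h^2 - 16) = (h - 1)/(h - 4)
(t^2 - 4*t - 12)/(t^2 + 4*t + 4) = (t - 6)/(t + 2)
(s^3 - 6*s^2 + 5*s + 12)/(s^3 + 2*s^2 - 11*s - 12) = (s - 4)/(s + 4)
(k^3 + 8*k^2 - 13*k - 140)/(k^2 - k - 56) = (k^2 + k - 20)/(k - 8)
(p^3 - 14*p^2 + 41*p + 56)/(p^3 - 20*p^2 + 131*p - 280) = (p + 1)/(p - 5)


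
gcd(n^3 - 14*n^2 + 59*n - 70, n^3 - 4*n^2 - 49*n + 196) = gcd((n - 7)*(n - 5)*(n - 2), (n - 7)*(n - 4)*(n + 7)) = n - 7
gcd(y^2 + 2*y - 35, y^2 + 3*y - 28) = y + 7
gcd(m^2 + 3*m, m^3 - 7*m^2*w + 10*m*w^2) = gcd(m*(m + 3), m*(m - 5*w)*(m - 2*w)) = m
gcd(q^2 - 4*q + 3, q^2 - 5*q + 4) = q - 1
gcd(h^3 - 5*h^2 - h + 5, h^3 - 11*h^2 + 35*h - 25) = h^2 - 6*h + 5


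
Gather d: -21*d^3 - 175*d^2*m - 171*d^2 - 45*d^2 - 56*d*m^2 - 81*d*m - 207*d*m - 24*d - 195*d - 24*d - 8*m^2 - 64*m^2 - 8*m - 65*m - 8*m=-21*d^3 + d^2*(-175*m - 216) + d*(-56*m^2 - 288*m - 243) - 72*m^2 - 81*m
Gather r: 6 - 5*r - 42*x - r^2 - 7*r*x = -r^2 + r*(-7*x - 5) - 42*x + 6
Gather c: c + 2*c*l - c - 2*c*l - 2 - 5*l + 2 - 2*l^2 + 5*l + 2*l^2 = 0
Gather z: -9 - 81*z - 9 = -81*z - 18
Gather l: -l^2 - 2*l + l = -l^2 - l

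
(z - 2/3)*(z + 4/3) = z^2 + 2*z/3 - 8/9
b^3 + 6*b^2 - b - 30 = (b - 2)*(b + 3)*(b + 5)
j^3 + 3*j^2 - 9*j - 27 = (j - 3)*(j + 3)^2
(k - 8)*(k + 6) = k^2 - 2*k - 48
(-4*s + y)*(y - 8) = -4*s*y + 32*s + y^2 - 8*y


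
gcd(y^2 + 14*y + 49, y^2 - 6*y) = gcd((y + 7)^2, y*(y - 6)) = 1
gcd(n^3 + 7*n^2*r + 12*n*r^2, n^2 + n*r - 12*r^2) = n + 4*r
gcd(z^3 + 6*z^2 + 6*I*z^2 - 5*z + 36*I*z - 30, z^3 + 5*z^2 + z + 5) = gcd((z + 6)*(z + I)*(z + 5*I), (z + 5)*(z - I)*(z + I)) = z + I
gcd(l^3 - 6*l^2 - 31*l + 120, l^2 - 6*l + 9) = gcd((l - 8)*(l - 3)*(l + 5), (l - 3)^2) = l - 3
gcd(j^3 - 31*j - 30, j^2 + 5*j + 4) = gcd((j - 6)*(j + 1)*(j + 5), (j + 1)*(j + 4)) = j + 1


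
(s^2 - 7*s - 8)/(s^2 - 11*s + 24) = (s + 1)/(s - 3)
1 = 1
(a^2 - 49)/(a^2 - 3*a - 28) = (a + 7)/(a + 4)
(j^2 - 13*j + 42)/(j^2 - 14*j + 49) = (j - 6)/(j - 7)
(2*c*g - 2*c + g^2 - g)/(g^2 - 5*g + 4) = (2*c + g)/(g - 4)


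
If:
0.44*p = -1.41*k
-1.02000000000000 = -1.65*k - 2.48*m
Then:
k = -0.312056737588652*p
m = 0.207618393960192*p + 0.411290322580645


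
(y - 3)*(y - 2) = y^2 - 5*y + 6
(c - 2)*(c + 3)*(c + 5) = c^3 + 6*c^2 - c - 30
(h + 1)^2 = h^2 + 2*h + 1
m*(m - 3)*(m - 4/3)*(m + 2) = m^4 - 7*m^3/3 - 14*m^2/3 + 8*m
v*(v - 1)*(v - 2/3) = v^3 - 5*v^2/3 + 2*v/3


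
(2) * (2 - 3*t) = 4 - 6*t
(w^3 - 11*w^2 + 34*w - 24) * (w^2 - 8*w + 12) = w^5 - 19*w^4 + 134*w^3 - 428*w^2 + 600*w - 288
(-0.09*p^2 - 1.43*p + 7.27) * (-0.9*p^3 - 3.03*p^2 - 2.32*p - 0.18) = 0.081*p^5 + 1.5597*p^4 - 2.0013*p^3 - 18.6943*p^2 - 16.609*p - 1.3086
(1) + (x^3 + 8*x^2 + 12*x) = x^3 + 8*x^2 + 12*x + 1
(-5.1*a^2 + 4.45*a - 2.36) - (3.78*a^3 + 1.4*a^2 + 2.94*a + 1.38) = -3.78*a^3 - 6.5*a^2 + 1.51*a - 3.74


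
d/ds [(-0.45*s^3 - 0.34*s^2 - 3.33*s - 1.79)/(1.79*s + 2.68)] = (-1.611*s^3 - 4.2266*s^2 - 1.8224*s - 5.7203)/(3.2041*s^2 + 9.5944*s + 7.1824)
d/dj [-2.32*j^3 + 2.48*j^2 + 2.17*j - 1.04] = -6.96*j^2 + 4.96*j + 2.17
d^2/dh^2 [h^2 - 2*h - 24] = 2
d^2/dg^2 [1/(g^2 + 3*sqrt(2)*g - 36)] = 2*(-g^2 - 3*sqrt(2)*g + (2*g + 3*sqrt(2))^2 + 36)/(g^2 + 3*sqrt(2)*g - 36)^3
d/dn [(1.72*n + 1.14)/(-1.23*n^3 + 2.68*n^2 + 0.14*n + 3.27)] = (4.2312*n^3 - 0.403*n^2 - 6.1104*n + 5.4648)/(1.5129*n^6 - 6.5928*n^5 + 6.838*n^4 - 7.2938*n^3 + 17.5468*n^2 + 0.9156*n + 10.6929)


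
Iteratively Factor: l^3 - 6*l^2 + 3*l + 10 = (l - 5)*(l^2 - l - 2) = (l - 5)*(l + 1)*(l - 2)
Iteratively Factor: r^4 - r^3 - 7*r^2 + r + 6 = (r + 1)*(r^3 - 2*r^2 - 5*r + 6) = (r - 3)*(r + 1)*(r^2 + r - 2) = (r - 3)*(r - 1)*(r + 1)*(r + 2)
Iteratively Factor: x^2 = (x)*(x)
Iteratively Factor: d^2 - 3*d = (d)*(d - 3)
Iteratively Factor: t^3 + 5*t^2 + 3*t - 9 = (t + 3)*(t^2 + 2*t - 3) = (t + 3)^2*(t - 1)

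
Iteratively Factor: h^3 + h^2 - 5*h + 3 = (h + 3)*(h^2 - 2*h + 1) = (h - 1)*(h + 3)*(h - 1)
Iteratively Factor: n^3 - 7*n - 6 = (n - 3)*(n^2 + 3*n + 2) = (n - 3)*(n + 1)*(n + 2)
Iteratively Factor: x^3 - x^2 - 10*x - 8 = (x + 2)*(x^2 - 3*x - 4) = (x + 1)*(x + 2)*(x - 4)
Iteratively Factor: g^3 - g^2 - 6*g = (g - 3)*(g^2 + 2*g) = (g - 3)*(g + 2)*(g)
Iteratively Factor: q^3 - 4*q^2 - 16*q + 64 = (q + 4)*(q^2 - 8*q + 16) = (q - 4)*(q + 4)*(q - 4)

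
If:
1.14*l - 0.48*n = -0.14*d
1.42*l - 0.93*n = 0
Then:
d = -1.90442655935614*n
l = 0.654929577464789*n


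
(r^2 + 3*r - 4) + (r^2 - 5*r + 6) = 2*r^2 - 2*r + 2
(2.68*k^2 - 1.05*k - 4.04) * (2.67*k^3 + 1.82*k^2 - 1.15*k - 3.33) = 7.1556*k^5 + 2.0741*k^4 - 15.7798*k^3 - 15.0697*k^2 + 8.1425*k + 13.4532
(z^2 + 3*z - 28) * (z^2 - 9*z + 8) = z^4 - 6*z^3 - 47*z^2 + 276*z - 224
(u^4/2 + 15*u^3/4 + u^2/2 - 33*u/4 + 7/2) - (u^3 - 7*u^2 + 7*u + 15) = u^4/2 + 11*u^3/4 + 15*u^2/2 - 61*u/4 - 23/2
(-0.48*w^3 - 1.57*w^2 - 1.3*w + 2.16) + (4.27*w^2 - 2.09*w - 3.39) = -0.48*w^3 + 2.7*w^2 - 3.39*w - 1.23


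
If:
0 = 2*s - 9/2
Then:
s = 9/4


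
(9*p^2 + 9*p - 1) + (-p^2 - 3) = 8*p^2 + 9*p - 4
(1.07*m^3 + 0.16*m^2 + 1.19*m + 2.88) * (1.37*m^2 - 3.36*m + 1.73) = 1.4659*m^5 - 3.376*m^4 + 2.9438*m^3 + 0.224000000000001*m^2 - 7.6181*m + 4.9824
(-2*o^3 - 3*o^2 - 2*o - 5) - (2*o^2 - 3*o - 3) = -2*o^3 - 5*o^2 + o - 2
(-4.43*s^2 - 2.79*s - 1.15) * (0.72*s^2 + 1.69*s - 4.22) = -3.1896*s^4 - 9.4955*s^3 + 13.1515*s^2 + 9.8303*s + 4.853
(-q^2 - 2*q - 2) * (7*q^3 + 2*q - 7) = -7*q^5 - 14*q^4 - 16*q^3 + 3*q^2 + 10*q + 14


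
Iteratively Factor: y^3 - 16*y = (y - 4)*(y^2 + 4*y) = (y - 4)*(y + 4)*(y)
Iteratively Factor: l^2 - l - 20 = (l + 4)*(l - 5)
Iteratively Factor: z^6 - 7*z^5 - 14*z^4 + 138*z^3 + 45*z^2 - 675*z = (z - 3)*(z^5 - 4*z^4 - 26*z^3 + 60*z^2 + 225*z) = z*(z - 3)*(z^4 - 4*z^3 - 26*z^2 + 60*z + 225) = z*(z - 5)*(z - 3)*(z^3 + z^2 - 21*z - 45) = z*(z - 5)*(z - 3)*(z + 3)*(z^2 - 2*z - 15) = z*(z - 5)*(z - 3)*(z + 3)^2*(z - 5)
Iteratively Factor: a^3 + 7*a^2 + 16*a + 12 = (a + 2)*(a^2 + 5*a + 6) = (a + 2)^2*(a + 3)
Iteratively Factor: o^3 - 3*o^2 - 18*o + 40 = (o - 5)*(o^2 + 2*o - 8) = (o - 5)*(o + 4)*(o - 2)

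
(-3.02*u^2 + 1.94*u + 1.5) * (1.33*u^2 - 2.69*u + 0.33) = -4.0166*u^4 + 10.704*u^3 - 4.2202*u^2 - 3.3948*u + 0.495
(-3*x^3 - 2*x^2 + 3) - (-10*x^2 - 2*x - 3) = -3*x^3 + 8*x^2 + 2*x + 6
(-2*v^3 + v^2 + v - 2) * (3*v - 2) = -6*v^4 + 7*v^3 + v^2 - 8*v + 4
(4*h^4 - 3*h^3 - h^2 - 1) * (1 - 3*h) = -12*h^5 + 13*h^4 - h^2 + 3*h - 1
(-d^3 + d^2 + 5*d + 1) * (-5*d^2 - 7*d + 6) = 5*d^5 + 2*d^4 - 38*d^3 - 34*d^2 + 23*d + 6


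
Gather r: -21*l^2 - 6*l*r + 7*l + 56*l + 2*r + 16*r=-21*l^2 + 63*l + r*(18 - 6*l)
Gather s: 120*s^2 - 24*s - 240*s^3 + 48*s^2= -240*s^3 + 168*s^2 - 24*s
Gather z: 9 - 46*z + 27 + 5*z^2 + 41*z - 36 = 5*z^2 - 5*z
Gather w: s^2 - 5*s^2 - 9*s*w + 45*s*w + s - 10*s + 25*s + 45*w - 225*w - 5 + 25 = -4*s^2 + 16*s + w*(36*s - 180) + 20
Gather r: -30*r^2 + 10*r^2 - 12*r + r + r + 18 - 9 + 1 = -20*r^2 - 10*r + 10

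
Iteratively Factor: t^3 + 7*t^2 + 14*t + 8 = (t + 1)*(t^2 + 6*t + 8) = (t + 1)*(t + 2)*(t + 4)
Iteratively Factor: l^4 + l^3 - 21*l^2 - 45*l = (l)*(l^3 + l^2 - 21*l - 45) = l*(l + 3)*(l^2 - 2*l - 15) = l*(l + 3)^2*(l - 5)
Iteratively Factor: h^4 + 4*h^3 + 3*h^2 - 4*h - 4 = (h - 1)*(h^3 + 5*h^2 + 8*h + 4) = (h - 1)*(h + 1)*(h^2 + 4*h + 4) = (h - 1)*(h + 1)*(h + 2)*(h + 2)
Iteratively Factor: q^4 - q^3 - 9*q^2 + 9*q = (q - 3)*(q^3 + 2*q^2 - 3*q) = (q - 3)*(q + 3)*(q^2 - q) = (q - 3)*(q - 1)*(q + 3)*(q)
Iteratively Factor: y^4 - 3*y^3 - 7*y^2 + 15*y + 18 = (y - 3)*(y^3 - 7*y - 6) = (y - 3)*(y + 1)*(y^2 - y - 6) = (y - 3)^2*(y + 1)*(y + 2)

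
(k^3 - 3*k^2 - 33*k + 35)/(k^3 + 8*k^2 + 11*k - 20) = (k - 7)/(k + 4)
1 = 1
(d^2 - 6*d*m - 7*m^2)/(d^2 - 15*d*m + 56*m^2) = (d + m)/(d - 8*m)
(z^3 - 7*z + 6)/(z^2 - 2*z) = z + 2 - 3/z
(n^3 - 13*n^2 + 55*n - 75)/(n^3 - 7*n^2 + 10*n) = (n^2 - 8*n + 15)/(n*(n - 2))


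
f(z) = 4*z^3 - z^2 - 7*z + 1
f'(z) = 12*z^2 - 2*z - 7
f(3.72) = 167.04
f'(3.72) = 151.62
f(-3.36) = -138.50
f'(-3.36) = 135.20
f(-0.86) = 3.74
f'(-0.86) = 3.60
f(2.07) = 17.70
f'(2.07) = 40.28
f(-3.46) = -152.44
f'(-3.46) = 143.58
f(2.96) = 75.26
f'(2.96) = 92.22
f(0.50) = -2.25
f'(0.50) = -5.00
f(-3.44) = -149.58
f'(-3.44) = 141.88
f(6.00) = 787.00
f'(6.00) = 413.00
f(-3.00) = -95.00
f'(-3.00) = 107.00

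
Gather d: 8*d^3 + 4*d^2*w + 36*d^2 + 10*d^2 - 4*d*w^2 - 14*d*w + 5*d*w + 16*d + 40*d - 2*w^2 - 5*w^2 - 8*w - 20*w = 8*d^3 + d^2*(4*w + 46) + d*(-4*w^2 - 9*w + 56) - 7*w^2 - 28*w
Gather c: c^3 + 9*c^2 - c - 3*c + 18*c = c^3 + 9*c^2 + 14*c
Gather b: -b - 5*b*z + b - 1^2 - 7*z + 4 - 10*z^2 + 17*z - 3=-5*b*z - 10*z^2 + 10*z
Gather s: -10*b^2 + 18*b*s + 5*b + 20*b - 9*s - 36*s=-10*b^2 + 25*b + s*(18*b - 45)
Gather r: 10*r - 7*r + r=4*r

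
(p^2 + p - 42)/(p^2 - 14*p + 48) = (p + 7)/(p - 8)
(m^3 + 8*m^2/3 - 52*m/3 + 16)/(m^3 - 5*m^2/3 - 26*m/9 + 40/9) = 3*(m + 6)/(3*m + 5)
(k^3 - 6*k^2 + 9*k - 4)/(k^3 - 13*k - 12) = (k^2 - 2*k + 1)/(k^2 + 4*k + 3)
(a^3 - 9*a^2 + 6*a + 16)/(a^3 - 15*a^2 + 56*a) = (a^2 - a - 2)/(a*(a - 7))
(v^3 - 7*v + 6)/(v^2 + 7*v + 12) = (v^2 - 3*v + 2)/(v + 4)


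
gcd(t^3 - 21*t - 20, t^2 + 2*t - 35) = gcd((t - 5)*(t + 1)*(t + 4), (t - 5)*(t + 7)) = t - 5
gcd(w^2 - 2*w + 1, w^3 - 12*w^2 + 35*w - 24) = w - 1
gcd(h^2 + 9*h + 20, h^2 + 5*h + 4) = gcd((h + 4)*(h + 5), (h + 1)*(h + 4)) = h + 4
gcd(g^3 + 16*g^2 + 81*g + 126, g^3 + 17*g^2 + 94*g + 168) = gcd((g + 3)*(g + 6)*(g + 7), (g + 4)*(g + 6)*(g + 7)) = g^2 + 13*g + 42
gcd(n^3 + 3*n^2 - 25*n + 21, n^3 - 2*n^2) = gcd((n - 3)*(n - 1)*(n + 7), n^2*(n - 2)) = 1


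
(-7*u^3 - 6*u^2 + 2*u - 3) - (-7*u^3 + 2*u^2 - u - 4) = -8*u^2 + 3*u + 1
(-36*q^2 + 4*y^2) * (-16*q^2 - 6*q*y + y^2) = 576*q^4 + 216*q^3*y - 100*q^2*y^2 - 24*q*y^3 + 4*y^4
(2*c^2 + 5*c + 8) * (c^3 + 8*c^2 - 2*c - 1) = 2*c^5 + 21*c^4 + 44*c^3 + 52*c^2 - 21*c - 8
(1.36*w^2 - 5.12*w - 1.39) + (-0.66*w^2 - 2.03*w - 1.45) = 0.7*w^2 - 7.15*w - 2.84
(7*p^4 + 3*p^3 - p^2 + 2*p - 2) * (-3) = -21*p^4 - 9*p^3 + 3*p^2 - 6*p + 6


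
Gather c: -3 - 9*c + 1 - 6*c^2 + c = -6*c^2 - 8*c - 2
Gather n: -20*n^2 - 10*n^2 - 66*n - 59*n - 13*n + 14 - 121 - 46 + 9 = -30*n^2 - 138*n - 144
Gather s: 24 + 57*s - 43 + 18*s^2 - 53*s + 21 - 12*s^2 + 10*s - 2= 6*s^2 + 14*s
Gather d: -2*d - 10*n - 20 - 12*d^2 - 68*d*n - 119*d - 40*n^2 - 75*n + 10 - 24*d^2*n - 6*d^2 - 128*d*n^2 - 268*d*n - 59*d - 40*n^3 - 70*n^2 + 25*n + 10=d^2*(-24*n - 18) + d*(-128*n^2 - 336*n - 180) - 40*n^3 - 110*n^2 - 60*n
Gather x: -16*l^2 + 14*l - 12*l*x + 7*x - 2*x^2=-16*l^2 + 14*l - 2*x^2 + x*(7 - 12*l)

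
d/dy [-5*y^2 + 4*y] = 4 - 10*y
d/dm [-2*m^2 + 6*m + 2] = 6 - 4*m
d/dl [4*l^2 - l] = 8*l - 1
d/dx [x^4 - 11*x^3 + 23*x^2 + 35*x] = 4*x^3 - 33*x^2 + 46*x + 35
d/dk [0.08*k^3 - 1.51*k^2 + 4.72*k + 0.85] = 0.24*k^2 - 3.02*k + 4.72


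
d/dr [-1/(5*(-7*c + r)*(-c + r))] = ((-7*c + r)*(c - r)^2 + (-c + r)*(7*c - r)^2)/(5*(c - r)^3*(7*c - r)^3)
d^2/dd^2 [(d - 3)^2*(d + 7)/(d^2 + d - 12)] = -42/(d^3 + 12*d^2 + 48*d + 64)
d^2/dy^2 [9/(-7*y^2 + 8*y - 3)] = 18*(49*y^2 - 56*y - 4*(7*y - 4)^2 + 21)/(7*y^2 - 8*y + 3)^3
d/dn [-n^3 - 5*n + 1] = -3*n^2 - 5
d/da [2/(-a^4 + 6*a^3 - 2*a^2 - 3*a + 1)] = 2*(4*a^3 - 18*a^2 + 4*a + 3)/(a^4 - 6*a^3 + 2*a^2 + 3*a - 1)^2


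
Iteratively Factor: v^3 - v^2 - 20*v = (v + 4)*(v^2 - 5*v) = v*(v + 4)*(v - 5)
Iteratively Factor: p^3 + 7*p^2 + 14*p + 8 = (p + 1)*(p^2 + 6*p + 8) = (p + 1)*(p + 4)*(p + 2)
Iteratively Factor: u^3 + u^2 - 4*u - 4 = (u + 2)*(u^2 - u - 2) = (u - 2)*(u + 2)*(u + 1)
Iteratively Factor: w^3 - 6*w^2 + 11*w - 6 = (w - 2)*(w^2 - 4*w + 3) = (w - 3)*(w - 2)*(w - 1)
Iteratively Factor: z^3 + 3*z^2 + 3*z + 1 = (z + 1)*(z^2 + 2*z + 1) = (z + 1)^2*(z + 1)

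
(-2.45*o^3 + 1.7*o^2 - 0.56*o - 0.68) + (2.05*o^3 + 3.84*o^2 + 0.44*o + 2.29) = -0.4*o^3 + 5.54*o^2 - 0.12*o + 1.61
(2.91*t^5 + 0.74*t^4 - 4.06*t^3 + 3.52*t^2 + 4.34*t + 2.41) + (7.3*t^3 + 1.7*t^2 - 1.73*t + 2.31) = 2.91*t^5 + 0.74*t^4 + 3.24*t^3 + 5.22*t^2 + 2.61*t + 4.72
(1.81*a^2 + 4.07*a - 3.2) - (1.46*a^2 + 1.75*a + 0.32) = 0.35*a^2 + 2.32*a - 3.52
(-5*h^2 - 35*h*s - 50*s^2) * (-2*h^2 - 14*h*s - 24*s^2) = 10*h^4 + 140*h^3*s + 710*h^2*s^2 + 1540*h*s^3 + 1200*s^4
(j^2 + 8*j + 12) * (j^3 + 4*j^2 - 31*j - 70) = j^5 + 12*j^4 + 13*j^3 - 270*j^2 - 932*j - 840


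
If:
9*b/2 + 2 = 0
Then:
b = -4/9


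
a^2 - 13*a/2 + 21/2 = (a - 7/2)*(a - 3)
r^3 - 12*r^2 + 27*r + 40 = (r - 8)*(r - 5)*(r + 1)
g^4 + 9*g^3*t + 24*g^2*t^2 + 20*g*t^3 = g*(g + 2*t)^2*(g + 5*t)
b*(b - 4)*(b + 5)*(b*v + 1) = b^4*v + b^3*v + b^3 - 20*b^2*v + b^2 - 20*b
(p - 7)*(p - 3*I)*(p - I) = p^3 - 7*p^2 - 4*I*p^2 - 3*p + 28*I*p + 21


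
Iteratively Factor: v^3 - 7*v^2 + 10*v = (v - 2)*(v^2 - 5*v) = v*(v - 2)*(v - 5)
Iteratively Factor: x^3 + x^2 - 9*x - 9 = (x - 3)*(x^2 + 4*x + 3) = (x - 3)*(x + 1)*(x + 3)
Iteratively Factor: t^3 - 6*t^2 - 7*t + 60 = (t - 5)*(t^2 - t - 12) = (t - 5)*(t + 3)*(t - 4)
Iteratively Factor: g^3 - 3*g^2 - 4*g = (g)*(g^2 - 3*g - 4) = g*(g + 1)*(g - 4)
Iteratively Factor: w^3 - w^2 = (w)*(w^2 - w) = w^2*(w - 1)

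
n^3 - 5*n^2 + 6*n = n*(n - 3)*(n - 2)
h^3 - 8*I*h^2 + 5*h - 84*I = (h - 7*I)*(h - 4*I)*(h + 3*I)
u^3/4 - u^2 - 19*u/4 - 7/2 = (u/4 + 1/2)*(u - 7)*(u + 1)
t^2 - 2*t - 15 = (t - 5)*(t + 3)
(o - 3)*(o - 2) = o^2 - 5*o + 6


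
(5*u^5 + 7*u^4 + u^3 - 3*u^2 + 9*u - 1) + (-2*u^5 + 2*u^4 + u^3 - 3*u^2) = 3*u^5 + 9*u^4 + 2*u^3 - 6*u^2 + 9*u - 1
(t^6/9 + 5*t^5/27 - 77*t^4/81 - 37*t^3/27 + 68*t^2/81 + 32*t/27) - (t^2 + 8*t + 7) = t^6/9 + 5*t^5/27 - 77*t^4/81 - 37*t^3/27 - 13*t^2/81 - 184*t/27 - 7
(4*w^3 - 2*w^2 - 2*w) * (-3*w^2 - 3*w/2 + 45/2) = -12*w^5 + 99*w^3 - 42*w^2 - 45*w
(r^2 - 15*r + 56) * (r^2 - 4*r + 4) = r^4 - 19*r^3 + 120*r^2 - 284*r + 224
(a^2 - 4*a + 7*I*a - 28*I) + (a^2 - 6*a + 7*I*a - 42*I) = 2*a^2 - 10*a + 14*I*a - 70*I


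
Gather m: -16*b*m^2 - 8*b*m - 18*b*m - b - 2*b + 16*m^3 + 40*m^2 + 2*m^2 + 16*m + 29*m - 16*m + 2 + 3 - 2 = -3*b + 16*m^3 + m^2*(42 - 16*b) + m*(29 - 26*b) + 3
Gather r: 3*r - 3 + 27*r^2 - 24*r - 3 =27*r^2 - 21*r - 6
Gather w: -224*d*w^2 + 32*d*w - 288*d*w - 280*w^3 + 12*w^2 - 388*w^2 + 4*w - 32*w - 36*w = -280*w^3 + w^2*(-224*d - 376) + w*(-256*d - 64)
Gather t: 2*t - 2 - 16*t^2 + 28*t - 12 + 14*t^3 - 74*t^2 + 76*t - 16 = 14*t^3 - 90*t^2 + 106*t - 30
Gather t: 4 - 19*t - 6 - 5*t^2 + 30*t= -5*t^2 + 11*t - 2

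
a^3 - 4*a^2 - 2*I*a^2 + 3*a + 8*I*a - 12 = (a - 4)*(a - 3*I)*(a + I)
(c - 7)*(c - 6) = c^2 - 13*c + 42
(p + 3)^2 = p^2 + 6*p + 9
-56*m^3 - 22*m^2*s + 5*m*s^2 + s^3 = (-4*m + s)*(2*m + s)*(7*m + s)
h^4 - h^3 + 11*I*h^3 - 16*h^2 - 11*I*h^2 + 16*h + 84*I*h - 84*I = (h - 1)*(h - 2*I)*(h + 6*I)*(h + 7*I)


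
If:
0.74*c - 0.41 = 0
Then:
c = 0.55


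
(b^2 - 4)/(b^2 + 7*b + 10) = (b - 2)/(b + 5)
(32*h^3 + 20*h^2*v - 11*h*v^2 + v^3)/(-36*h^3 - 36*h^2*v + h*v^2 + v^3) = (32*h^2 - 12*h*v + v^2)/(-36*h^2 + v^2)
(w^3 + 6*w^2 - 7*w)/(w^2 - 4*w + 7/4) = 4*w*(w^2 + 6*w - 7)/(4*w^2 - 16*w + 7)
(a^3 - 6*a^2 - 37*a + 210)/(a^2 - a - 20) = (a^2 - a - 42)/(a + 4)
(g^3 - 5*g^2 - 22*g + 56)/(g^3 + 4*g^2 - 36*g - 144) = (g^2 - 9*g + 14)/(g^2 - 36)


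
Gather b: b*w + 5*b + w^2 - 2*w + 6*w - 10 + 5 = b*(w + 5) + w^2 + 4*w - 5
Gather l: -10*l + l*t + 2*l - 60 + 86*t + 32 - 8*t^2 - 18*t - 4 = l*(t - 8) - 8*t^2 + 68*t - 32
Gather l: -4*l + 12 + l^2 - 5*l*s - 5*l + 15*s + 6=l^2 + l*(-5*s - 9) + 15*s + 18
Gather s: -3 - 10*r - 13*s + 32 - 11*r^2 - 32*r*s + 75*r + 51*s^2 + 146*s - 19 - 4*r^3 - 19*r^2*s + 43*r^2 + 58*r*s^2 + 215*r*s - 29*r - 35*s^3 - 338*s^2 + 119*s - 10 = -4*r^3 + 32*r^2 + 36*r - 35*s^3 + s^2*(58*r - 287) + s*(-19*r^2 + 183*r + 252)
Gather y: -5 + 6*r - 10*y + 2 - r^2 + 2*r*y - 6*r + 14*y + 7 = -r^2 + y*(2*r + 4) + 4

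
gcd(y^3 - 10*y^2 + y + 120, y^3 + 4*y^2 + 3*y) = y + 3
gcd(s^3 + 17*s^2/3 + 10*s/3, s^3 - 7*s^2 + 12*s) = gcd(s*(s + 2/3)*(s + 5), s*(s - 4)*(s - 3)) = s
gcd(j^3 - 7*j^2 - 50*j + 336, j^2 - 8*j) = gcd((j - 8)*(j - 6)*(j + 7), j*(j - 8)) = j - 8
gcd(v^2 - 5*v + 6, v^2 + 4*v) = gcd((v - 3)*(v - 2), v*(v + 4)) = 1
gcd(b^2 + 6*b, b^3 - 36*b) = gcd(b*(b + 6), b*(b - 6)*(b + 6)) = b^2 + 6*b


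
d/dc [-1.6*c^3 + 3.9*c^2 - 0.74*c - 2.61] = -4.8*c^2 + 7.8*c - 0.74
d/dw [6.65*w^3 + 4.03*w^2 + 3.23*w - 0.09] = 19.95*w^2 + 8.06*w + 3.23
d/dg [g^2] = 2*g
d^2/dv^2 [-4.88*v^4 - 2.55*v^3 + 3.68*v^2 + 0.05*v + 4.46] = -58.56*v^2 - 15.3*v + 7.36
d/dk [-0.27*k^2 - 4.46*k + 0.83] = -0.54*k - 4.46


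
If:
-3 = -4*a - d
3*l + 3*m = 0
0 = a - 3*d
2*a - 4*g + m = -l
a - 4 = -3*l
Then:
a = 9/13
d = 3/13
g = 9/26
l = 43/39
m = -43/39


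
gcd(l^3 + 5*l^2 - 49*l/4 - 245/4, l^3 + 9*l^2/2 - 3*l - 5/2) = l + 5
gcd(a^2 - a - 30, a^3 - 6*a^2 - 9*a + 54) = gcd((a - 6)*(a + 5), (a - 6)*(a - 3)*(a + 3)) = a - 6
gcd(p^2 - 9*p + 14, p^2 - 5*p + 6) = p - 2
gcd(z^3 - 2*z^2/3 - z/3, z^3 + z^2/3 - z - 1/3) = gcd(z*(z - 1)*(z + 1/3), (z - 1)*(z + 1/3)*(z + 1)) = z^2 - 2*z/3 - 1/3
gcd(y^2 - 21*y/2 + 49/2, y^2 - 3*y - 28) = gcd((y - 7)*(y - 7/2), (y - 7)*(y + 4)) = y - 7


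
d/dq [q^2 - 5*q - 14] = 2*q - 5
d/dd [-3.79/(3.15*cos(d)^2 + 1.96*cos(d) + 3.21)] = -(23.877*cos(d) + 7.4284)*sin(d)/(3.15*cos(d)^2 + 1.96*cos(d) + 3.21)^2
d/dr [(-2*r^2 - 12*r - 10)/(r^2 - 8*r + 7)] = 4*(7*r^2 - 2*r - 41)/(r^4 - 16*r^3 + 78*r^2 - 112*r + 49)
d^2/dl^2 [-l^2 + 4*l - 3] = -2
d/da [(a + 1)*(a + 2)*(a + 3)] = 3*a^2 + 12*a + 11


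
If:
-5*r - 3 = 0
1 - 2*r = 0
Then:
No Solution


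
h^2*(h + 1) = h^3 + h^2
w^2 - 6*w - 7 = (w - 7)*(w + 1)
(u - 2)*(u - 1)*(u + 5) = u^3 + 2*u^2 - 13*u + 10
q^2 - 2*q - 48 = (q - 8)*(q + 6)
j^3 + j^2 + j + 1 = (j + 1)*(j - I)*(j + I)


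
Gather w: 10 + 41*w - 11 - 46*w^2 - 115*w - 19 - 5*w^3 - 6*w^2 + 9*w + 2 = -5*w^3 - 52*w^2 - 65*w - 18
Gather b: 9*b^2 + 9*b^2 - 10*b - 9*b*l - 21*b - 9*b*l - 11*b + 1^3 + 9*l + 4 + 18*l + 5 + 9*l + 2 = 18*b^2 + b*(-18*l - 42) + 36*l + 12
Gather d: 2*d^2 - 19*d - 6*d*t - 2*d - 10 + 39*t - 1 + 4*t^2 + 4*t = 2*d^2 + d*(-6*t - 21) + 4*t^2 + 43*t - 11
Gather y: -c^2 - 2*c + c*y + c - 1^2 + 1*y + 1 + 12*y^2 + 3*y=-c^2 - c + 12*y^2 + y*(c + 4)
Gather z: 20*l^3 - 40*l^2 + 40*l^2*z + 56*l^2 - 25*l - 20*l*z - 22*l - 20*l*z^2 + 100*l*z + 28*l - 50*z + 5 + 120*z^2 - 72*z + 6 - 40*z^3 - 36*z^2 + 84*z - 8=20*l^3 + 16*l^2 - 19*l - 40*z^3 + z^2*(84 - 20*l) + z*(40*l^2 + 80*l - 38) + 3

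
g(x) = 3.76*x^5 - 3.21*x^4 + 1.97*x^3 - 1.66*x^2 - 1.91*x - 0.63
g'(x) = 18.8*x^4 - 12.84*x^3 + 5.91*x^2 - 3.32*x - 1.91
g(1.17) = 0.25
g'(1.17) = 16.96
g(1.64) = 21.85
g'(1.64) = 87.90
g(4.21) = 4073.27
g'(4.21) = 5036.66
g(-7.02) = -72648.49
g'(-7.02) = 50411.51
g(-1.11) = -14.46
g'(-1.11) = 55.16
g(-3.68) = -3240.58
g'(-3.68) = 4178.09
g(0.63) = -2.13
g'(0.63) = -1.90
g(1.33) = 4.13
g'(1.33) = 32.75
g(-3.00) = -1236.72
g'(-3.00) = 1930.72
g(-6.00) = -33872.37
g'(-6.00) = 27369.01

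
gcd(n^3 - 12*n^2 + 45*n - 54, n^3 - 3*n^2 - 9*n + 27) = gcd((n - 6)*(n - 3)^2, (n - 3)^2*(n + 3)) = n^2 - 6*n + 9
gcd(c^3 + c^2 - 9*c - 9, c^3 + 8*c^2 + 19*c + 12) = c^2 + 4*c + 3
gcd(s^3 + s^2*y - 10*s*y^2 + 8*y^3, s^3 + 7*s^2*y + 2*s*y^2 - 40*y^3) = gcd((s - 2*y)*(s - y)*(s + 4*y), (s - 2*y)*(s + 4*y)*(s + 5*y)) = -s^2 - 2*s*y + 8*y^2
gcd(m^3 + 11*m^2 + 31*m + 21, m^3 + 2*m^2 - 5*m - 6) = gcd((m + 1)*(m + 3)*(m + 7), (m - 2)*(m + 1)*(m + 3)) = m^2 + 4*m + 3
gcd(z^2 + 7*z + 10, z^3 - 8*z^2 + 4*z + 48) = z + 2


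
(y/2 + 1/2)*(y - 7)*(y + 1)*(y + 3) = y^4/2 - y^3 - 14*y^2 - 23*y - 21/2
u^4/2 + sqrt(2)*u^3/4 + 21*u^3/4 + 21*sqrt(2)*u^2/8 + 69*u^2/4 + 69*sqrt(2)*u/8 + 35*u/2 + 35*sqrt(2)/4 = (u + 7/2)*(u + 5)*(sqrt(2)*u/2 + 1/2)*(sqrt(2)*u/2 + sqrt(2))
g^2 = g^2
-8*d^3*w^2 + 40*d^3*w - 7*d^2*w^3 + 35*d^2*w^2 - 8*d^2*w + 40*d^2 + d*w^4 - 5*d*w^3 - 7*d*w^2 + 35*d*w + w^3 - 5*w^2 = (-8*d + w)*(d + w)*(w - 5)*(d*w + 1)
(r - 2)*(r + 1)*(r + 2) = r^3 + r^2 - 4*r - 4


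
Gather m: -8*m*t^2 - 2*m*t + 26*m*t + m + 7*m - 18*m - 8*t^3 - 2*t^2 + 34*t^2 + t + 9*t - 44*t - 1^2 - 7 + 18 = m*(-8*t^2 + 24*t - 10) - 8*t^3 + 32*t^2 - 34*t + 10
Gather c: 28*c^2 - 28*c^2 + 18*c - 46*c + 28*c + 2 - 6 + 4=0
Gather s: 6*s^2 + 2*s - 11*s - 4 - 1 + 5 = 6*s^2 - 9*s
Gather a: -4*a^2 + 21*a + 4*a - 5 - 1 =-4*a^2 + 25*a - 6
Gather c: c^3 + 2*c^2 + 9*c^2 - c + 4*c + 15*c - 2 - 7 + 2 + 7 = c^3 + 11*c^2 + 18*c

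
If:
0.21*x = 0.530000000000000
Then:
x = 2.52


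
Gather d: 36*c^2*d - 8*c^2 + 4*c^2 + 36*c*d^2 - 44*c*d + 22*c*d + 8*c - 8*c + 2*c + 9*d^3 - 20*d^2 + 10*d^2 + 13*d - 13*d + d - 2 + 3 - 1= -4*c^2 + 2*c + 9*d^3 + d^2*(36*c - 10) + d*(36*c^2 - 22*c + 1)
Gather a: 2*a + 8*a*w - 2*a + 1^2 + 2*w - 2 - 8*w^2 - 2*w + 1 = 8*a*w - 8*w^2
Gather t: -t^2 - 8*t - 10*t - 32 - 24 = -t^2 - 18*t - 56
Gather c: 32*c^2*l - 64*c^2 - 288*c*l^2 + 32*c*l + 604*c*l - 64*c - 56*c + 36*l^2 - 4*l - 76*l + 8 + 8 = c^2*(32*l - 64) + c*(-288*l^2 + 636*l - 120) + 36*l^2 - 80*l + 16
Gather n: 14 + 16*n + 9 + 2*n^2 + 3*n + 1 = 2*n^2 + 19*n + 24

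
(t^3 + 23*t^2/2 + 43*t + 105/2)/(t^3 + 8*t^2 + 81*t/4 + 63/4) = 2*(t + 5)/(2*t + 3)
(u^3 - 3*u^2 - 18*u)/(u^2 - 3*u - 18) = u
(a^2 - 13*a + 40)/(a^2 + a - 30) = (a - 8)/(a + 6)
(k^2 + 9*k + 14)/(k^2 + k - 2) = (k + 7)/(k - 1)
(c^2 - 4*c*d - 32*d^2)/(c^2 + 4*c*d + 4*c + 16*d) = (c - 8*d)/(c + 4)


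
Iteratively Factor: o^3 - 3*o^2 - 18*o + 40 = (o - 2)*(o^2 - o - 20) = (o - 5)*(o - 2)*(o + 4)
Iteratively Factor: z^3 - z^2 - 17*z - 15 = (z + 1)*(z^2 - 2*z - 15) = (z - 5)*(z + 1)*(z + 3)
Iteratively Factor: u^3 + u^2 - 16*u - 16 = (u - 4)*(u^2 + 5*u + 4) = (u - 4)*(u + 4)*(u + 1)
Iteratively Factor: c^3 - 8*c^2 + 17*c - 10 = (c - 1)*(c^2 - 7*c + 10) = (c - 2)*(c - 1)*(c - 5)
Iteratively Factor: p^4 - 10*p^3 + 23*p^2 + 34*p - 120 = (p - 5)*(p^3 - 5*p^2 - 2*p + 24) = (p - 5)*(p - 4)*(p^2 - p - 6) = (p - 5)*(p - 4)*(p + 2)*(p - 3)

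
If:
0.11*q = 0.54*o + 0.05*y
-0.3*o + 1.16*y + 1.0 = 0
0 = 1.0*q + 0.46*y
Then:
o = 0.15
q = 0.38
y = -0.82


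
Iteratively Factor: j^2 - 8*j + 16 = (j - 4)*(j - 4)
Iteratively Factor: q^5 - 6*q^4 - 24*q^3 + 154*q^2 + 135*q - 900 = (q + 3)*(q^4 - 9*q^3 + 3*q^2 + 145*q - 300) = (q + 3)*(q + 4)*(q^3 - 13*q^2 + 55*q - 75) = (q - 5)*(q + 3)*(q + 4)*(q^2 - 8*q + 15) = (q - 5)^2*(q + 3)*(q + 4)*(q - 3)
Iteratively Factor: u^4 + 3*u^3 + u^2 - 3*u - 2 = (u - 1)*(u^3 + 4*u^2 + 5*u + 2) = (u - 1)*(u + 1)*(u^2 + 3*u + 2) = (u - 1)*(u + 1)^2*(u + 2)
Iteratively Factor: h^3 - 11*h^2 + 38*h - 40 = (h - 5)*(h^2 - 6*h + 8) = (h - 5)*(h - 4)*(h - 2)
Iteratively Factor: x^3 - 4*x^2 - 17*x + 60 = (x - 5)*(x^2 + x - 12) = (x - 5)*(x - 3)*(x + 4)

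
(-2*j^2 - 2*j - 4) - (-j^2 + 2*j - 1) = -j^2 - 4*j - 3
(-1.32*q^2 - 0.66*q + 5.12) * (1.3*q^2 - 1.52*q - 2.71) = -1.716*q^4 + 1.1484*q^3 + 11.2364*q^2 - 5.9938*q - 13.8752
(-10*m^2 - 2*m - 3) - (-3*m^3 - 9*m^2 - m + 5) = 3*m^3 - m^2 - m - 8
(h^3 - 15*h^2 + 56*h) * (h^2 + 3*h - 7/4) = h^5 - 12*h^4 + 37*h^3/4 + 777*h^2/4 - 98*h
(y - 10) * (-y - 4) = -y^2 + 6*y + 40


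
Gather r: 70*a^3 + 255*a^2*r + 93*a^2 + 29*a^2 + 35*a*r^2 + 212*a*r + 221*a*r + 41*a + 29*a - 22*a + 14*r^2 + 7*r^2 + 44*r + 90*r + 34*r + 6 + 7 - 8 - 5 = 70*a^3 + 122*a^2 + 48*a + r^2*(35*a + 21) + r*(255*a^2 + 433*a + 168)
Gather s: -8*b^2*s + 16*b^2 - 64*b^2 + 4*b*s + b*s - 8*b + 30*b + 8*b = -48*b^2 + 30*b + s*(-8*b^2 + 5*b)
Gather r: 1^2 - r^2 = 1 - r^2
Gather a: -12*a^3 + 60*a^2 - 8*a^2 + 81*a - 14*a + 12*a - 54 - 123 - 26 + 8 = -12*a^3 + 52*a^2 + 79*a - 195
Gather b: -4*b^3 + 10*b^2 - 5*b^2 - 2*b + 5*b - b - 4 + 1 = -4*b^3 + 5*b^2 + 2*b - 3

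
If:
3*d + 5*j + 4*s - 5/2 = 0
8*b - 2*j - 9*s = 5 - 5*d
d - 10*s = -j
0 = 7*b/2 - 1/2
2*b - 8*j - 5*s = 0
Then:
No Solution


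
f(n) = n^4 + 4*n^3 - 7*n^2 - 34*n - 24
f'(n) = 4*n^3 + 12*n^2 - 14*n - 34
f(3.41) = 72.48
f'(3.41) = 216.40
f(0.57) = -44.81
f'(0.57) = -37.34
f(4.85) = 656.09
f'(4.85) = 636.71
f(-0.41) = -11.48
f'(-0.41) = -26.52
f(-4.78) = 63.77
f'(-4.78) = -129.76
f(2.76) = -29.04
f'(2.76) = 102.87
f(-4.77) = 62.48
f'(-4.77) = -128.31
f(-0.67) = -5.36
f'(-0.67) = -20.44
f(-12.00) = 13200.00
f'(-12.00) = -5050.00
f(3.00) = 0.00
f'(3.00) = 140.00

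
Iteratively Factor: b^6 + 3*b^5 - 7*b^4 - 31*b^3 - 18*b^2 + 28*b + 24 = (b + 2)*(b^5 + b^4 - 9*b^3 - 13*b^2 + 8*b + 12) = (b + 1)*(b + 2)*(b^4 - 9*b^2 - 4*b + 12) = (b + 1)*(b + 2)^2*(b^3 - 2*b^2 - 5*b + 6) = (b + 1)*(b + 2)^3*(b^2 - 4*b + 3) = (b - 1)*(b + 1)*(b + 2)^3*(b - 3)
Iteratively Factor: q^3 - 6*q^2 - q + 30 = (q - 3)*(q^2 - 3*q - 10) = (q - 3)*(q + 2)*(q - 5)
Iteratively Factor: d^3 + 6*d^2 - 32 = (d + 4)*(d^2 + 2*d - 8) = (d - 2)*(d + 4)*(d + 4)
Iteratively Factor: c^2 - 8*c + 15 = (c - 5)*(c - 3)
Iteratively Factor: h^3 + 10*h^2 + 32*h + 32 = (h + 4)*(h^2 + 6*h + 8) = (h + 2)*(h + 4)*(h + 4)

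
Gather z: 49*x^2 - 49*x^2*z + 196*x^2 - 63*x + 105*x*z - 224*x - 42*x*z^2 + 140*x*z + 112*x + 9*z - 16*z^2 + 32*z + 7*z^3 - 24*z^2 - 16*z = 245*x^2 - 175*x + 7*z^3 + z^2*(-42*x - 40) + z*(-49*x^2 + 245*x + 25)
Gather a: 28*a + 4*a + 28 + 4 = 32*a + 32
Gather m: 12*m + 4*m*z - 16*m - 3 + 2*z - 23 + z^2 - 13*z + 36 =m*(4*z - 4) + z^2 - 11*z + 10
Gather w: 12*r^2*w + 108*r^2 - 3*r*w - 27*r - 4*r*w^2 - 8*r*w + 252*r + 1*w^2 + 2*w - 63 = 108*r^2 + 225*r + w^2*(1 - 4*r) + w*(12*r^2 - 11*r + 2) - 63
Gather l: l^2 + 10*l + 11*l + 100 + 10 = l^2 + 21*l + 110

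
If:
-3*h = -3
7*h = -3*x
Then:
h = 1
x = -7/3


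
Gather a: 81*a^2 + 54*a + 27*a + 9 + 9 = 81*a^2 + 81*a + 18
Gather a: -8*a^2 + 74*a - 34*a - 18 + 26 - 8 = -8*a^2 + 40*a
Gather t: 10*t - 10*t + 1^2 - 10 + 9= 0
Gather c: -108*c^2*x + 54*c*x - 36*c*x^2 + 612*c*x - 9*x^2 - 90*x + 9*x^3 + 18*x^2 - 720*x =-108*c^2*x + c*(-36*x^2 + 666*x) + 9*x^3 + 9*x^2 - 810*x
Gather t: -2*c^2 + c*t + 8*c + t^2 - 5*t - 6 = -2*c^2 + 8*c + t^2 + t*(c - 5) - 6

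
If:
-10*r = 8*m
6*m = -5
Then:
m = -5/6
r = 2/3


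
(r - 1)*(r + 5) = r^2 + 4*r - 5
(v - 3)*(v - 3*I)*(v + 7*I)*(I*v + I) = I*v^4 - 4*v^3 - 2*I*v^3 + 8*v^2 + 18*I*v^2 + 12*v - 42*I*v - 63*I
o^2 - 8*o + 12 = (o - 6)*(o - 2)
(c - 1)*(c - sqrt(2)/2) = c^2 - c - sqrt(2)*c/2 + sqrt(2)/2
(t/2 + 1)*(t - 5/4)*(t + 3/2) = t^3/2 + 9*t^2/8 - 11*t/16 - 15/8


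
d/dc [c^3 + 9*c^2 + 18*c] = 3*c^2 + 18*c + 18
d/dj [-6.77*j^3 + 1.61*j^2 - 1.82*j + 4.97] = -20.31*j^2 + 3.22*j - 1.82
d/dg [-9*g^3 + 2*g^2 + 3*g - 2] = -27*g^2 + 4*g + 3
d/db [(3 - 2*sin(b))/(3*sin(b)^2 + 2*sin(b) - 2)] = 2*(3*sin(b)^2 - 9*sin(b) - 1)*cos(b)/(3*sin(b)^2 + 2*sin(b) - 2)^2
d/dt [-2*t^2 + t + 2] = 1 - 4*t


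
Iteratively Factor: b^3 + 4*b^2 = (b)*(b^2 + 4*b) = b^2*(b + 4)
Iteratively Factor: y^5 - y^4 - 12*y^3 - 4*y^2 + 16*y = (y + 2)*(y^4 - 3*y^3 - 6*y^2 + 8*y) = (y - 4)*(y + 2)*(y^3 + y^2 - 2*y) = (y - 4)*(y + 2)^2*(y^2 - y) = (y - 4)*(y - 1)*(y + 2)^2*(y)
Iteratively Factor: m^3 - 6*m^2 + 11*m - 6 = (m - 3)*(m^2 - 3*m + 2) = (m - 3)*(m - 1)*(m - 2)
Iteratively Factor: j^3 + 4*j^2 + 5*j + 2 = (j + 1)*(j^2 + 3*j + 2) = (j + 1)*(j + 2)*(j + 1)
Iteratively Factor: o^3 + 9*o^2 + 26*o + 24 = (o + 4)*(o^2 + 5*o + 6) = (o + 3)*(o + 4)*(o + 2)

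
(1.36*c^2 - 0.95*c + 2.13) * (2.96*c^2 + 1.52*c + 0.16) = 4.0256*c^4 - 0.7448*c^3 + 5.0784*c^2 + 3.0856*c + 0.3408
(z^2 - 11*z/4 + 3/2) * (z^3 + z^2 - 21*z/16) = z^5 - 7*z^4/4 - 41*z^3/16 + 327*z^2/64 - 63*z/32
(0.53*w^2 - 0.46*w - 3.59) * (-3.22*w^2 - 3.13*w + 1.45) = -1.7066*w^4 - 0.1777*w^3 + 13.7681*w^2 + 10.5697*w - 5.2055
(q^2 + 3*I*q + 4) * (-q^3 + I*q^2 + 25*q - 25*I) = -q^5 - 2*I*q^4 + 18*q^3 + 54*I*q^2 + 175*q - 100*I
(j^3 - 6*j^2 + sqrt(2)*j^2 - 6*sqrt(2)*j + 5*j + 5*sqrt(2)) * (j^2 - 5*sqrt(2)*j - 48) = j^5 - 6*j^4 - 4*sqrt(2)*j^4 - 53*j^3 + 24*sqrt(2)*j^3 - 68*sqrt(2)*j^2 + 348*j^2 - 290*j + 288*sqrt(2)*j - 240*sqrt(2)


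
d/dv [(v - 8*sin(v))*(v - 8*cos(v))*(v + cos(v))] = -(v - 8*sin(v))*(v - 8*cos(v))*(sin(v) - 1) + (v - 8*sin(v))*(v + cos(v))*(8*sin(v) + 1) - (v - 8*cos(v))*(v + cos(v))*(8*cos(v) - 1)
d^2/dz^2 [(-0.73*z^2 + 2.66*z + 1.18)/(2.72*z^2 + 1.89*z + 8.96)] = (7.105427357601e-15*z^4 + 46.865056*z^3 + 159.126528*z^2 - 352.567488*z - 256.38802)/(20.123648*z^6 + 41.948928*z^5 + 228.017328*z^4 + 283.120677*z^3 + 751.115904*z^2 + 455.196672*z + 719.323136)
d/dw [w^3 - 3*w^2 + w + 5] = 3*w^2 - 6*w + 1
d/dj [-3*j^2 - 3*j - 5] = -6*j - 3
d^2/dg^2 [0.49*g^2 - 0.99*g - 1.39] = 0.980000000000000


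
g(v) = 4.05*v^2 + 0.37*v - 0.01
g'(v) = 8.1*v + 0.37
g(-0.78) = 2.17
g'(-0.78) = -5.95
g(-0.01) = -0.01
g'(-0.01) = 0.29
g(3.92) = 63.67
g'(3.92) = 32.12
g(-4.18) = 69.21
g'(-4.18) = -33.49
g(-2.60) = 26.41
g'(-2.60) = -20.69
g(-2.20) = 18.78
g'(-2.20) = -17.45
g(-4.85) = 93.46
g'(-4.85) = -38.92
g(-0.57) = 1.09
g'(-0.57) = -4.25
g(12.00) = 587.63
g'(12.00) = 97.57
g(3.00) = 37.55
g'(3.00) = 24.67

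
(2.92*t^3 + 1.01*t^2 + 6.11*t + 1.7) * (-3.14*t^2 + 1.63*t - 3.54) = -9.1688*t^5 + 1.5882*t^4 - 27.8759*t^3 + 1.0459*t^2 - 18.8584*t - 6.018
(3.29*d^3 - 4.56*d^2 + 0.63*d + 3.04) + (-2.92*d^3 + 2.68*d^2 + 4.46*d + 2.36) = 0.37*d^3 - 1.88*d^2 + 5.09*d + 5.4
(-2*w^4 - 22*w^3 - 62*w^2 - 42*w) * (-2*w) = 4*w^5 + 44*w^4 + 124*w^3 + 84*w^2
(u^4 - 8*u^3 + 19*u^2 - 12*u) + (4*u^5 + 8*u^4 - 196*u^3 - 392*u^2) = 4*u^5 + 9*u^4 - 204*u^3 - 373*u^2 - 12*u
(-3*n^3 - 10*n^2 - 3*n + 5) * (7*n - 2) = -21*n^4 - 64*n^3 - n^2 + 41*n - 10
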